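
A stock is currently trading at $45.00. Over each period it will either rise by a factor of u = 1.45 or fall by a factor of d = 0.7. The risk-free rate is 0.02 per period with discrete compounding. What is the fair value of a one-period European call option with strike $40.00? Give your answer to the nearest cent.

Risk-neutral probability p = (1 + 0.02 − 0.7)/(1.45 − 0.7) = 0.3200/0.7500 = 0.4267
Terminal stock prices: S_u = 65.25, S_d = 31.5
Terminal payoffs (S − K): max(25.25, 0) = 25.25, max(-8.5, 0) = 0
Node 0 (S = 45): V_0 = 1/1.02·[0.4267·25.2500 + 0.5733·0.0000] = 10.5621

$10.56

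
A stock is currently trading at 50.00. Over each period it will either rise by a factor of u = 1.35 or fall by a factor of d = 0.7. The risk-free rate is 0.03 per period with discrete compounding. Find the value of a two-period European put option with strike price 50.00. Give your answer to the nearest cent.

Risk-neutral probability p = (1 + 0.03 − 0.7)/(1.35 − 0.7) = 0.3300/0.6500 = 0.5077
Terminal stock prices: S_uu = 91.13, S_ud = 47.25, S_dd = 24.5
Terminal payoffs (K − S): max(-41.13, 0) = 0, max(2.75, 0) = 2.75, max(25.5, 0) = 25.5
Node u (S = 67.5): V_u = 1/1.03·[0.5077·0.0000 + 0.4923·2.7500] = 1.3144
Node d (S = 35): V_d = 1/1.03·[0.5077·2.7500 + 0.4923·25.5000] = 13.5437
Node 0 (S = 50): V_0 = 1/1.03·[0.5077·1.3144 + 0.4923·13.5437] = 7.1213

7.12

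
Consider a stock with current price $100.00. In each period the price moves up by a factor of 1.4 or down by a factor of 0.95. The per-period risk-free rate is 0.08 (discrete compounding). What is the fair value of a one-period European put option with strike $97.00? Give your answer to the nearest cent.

Risk-neutral probability p = (1 + 0.08 − 0.95)/(1.4 − 0.95) = 0.1300/0.4500 = 0.2889
Terminal stock prices: S_u = 140, S_d = 95
Terminal payoffs (K − S): max(-43, 0) = 0, max(2, 0) = 2
Node 0 (S = 100): V_0 = 1/1.08·[0.2889·0.0000 + 0.7111·2.0000] = 1.3169

$1.32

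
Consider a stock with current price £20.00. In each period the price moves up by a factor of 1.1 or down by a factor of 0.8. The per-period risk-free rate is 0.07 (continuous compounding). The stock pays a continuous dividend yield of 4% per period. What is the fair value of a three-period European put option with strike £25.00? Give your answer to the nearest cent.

£3.12

Per-period risk-free factor R = e^0.07 = 1.0725; dividend-adjusted growth = e^(0.07−0.04) = 1.0305.
Risk-neutral probability p = (1.0305 − 0.8)/(1.1 − 0.8) = 0.2305/0.3000 = 0.7682
Terminal stock prices: S_uuu = 26.62, S_uud = 19.36, S_udd = 14.08, S_ddd = 10.24
Terminal payoffs (K − S): max(-1.62, 0) = 0, max(5.64, 0) = 5.64, max(10.92, 0) = 10.92, max(14.76, 0) = 14.76
Node uu (S = 24.2): V_uu = e^(−0.07)·[0.7682·0.0000 + 0.2318·5.6400] = 1.2191
Node ud (S = 17.6): V_ud = e^(−0.07)·[0.7682·5.6400 + 0.2318·10.9200] = 6.4000
Node dd (S = 12.8): V_dd = e^(−0.07)·[0.7682·10.9200 + 0.2318·14.7600] = 11.0117
Node u (S = 22): V_u = e^(−0.07)·[0.7682·1.2191 + 0.2318·6.4000] = 2.2565
Node d (S = 16): V_d = e^(−0.07)·[0.7682·6.4000 + 0.2318·11.0117] = 6.9641
Node 0 (S = 20): V_0 = e^(−0.07)·[0.7682·2.2565 + 0.2318·6.9641] = 3.1215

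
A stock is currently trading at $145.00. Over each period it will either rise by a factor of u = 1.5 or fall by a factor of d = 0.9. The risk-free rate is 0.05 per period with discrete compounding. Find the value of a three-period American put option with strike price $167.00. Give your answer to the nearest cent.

$26.07

Risk-neutral probability p = (1 + 0.05 − 0.9)/(1.5 − 0.9) = 0.1500/0.6000 = 0.2500
Terminal stock prices: S_uuu = 489.4, S_uud = 293.6, S_udd = 176.2, S_ddd = 105.7
Terminal payoffs (K − S): max(-322.4, 0) = 0, max(-126.6, 0) = 0, max(-9.175, 0) = 0, max(61.29, 0) = 61.29
Node uu (S = 326.2): continuation = 1/1.05·[0.2500·0.0000 + 0.7500·0.0000] = 0.0000; exercise value = 0.0000 ≤ continuation, so V_uu = 0.0000
Node ud (S = 195.8): continuation = 1/1.05·[0.2500·0.0000 + 0.7500·0.0000] = 0.0000; exercise value = 0.0000 ≤ continuation, so V_ud = 0.0000
Node dd (S = 117.5): continuation = 1/1.05·[0.2500·0.0000 + 0.7500·61.2950] = 43.7821; exercise value = 49.5500 > continuation, so V_dd = 49.5500 (exercise)
Node u (S = 217.5): continuation = 1/1.05·[0.2500·0.0000 + 0.7500·0.0000] = 0.0000; exercise value = 0.0000 ≤ continuation, so V_u = 0.0000
Node d (S = 130.5): continuation = 1/1.05·[0.2500·0.0000 + 0.7500·49.5500] = 35.3929; exercise value = 36.5000 > continuation, so V_d = 36.5000 (exercise)
Node 0 (S = 145): continuation = 1/1.05·[0.2500·0.0000 + 0.7500·36.5000] = 26.0714; exercise value = 22.0000 ≤ continuation, so V_0 = 26.0714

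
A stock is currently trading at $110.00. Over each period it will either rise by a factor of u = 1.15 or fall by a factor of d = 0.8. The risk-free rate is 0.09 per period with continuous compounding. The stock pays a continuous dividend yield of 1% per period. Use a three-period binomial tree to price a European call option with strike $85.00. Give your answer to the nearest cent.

Per-period risk-free factor R = e^0.09 = 1.0942; dividend-adjusted growth = e^(0.09−0.01) = 1.0833.
Risk-neutral probability p = (1.0833 − 0.8)/(1.15 − 0.8) = 0.2833/0.3500 = 0.8094
Terminal stock prices: S_uuu = 167.3, S_uud = 116.4, S_udd = 80.96, S_ddd = 56.32
Terminal payoffs (S − K): max(82.3, 0) = 82.3, max(31.38, 0) = 31.38, max(-4.04, 0) = 0, max(-28.68, 0) = 0
Node uu (S = 145.5): V_uu = e^(−0.09)·[0.8094·82.2962 + 0.1906·31.3800] = 66.3433
Node ud (S = 101.2): V_ud = e^(−0.09)·[0.8094·31.3800 + 0.1906·0.0000] = 23.2127
Node dd (S = 70.4): V_dd = e^(−0.09)·[0.8094·0.0000 + 0.1906·0.0000] = 0.0000
Node u (S = 126.5): V_u = e^(−0.09)·[0.8094·66.3433 + 0.1906·23.2127] = 53.1198
Node d (S = 88): V_d = e^(−0.09)·[0.8094·23.2127 + 0.1906·0.0000] = 17.1711
Node 0 (S = 110): V_0 = e^(−0.09)·[0.8094·53.1198 + 0.1906·17.1711] = 42.2854

$42.29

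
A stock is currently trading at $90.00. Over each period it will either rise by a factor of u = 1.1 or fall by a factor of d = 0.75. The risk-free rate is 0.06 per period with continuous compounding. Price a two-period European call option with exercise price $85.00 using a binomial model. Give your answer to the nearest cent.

$16.83

Risk-neutral probability p = (e^0.06 − 0.75)/(1.1 − 0.75) = 0.3118/0.3500 = 0.8910
Terminal stock prices: S_uu = 108.9, S_ud = 74.25, S_dd = 50.62
Terminal payoffs (S − K): max(23.9, 0) = 23.9, max(-10.75, 0) = 0, max(-34.38, 0) = 0
Node u (S = 99): V_u = e^(−0.06)·[0.8910·23.9000 + 0.1090·0.0000] = 20.0539
Node d (S = 67.5): V_d = e^(−0.06)·[0.8910·0.0000 + 0.1090·0.0000] = 0.0000
Node 0 (S = 90): V_0 = e^(−0.06)·[0.8910·20.0539 + 0.1090·0.0000] = 16.8268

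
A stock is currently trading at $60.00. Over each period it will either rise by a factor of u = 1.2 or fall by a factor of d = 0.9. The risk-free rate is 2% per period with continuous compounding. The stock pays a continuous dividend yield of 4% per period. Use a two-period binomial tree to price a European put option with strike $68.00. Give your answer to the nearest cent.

$11.21

Per-period risk-free factor R = e^0.02 = 1.0202; dividend-adjusted growth = e^(0.02−0.04) = 0.9802.
Risk-neutral probability p = (0.9802 − 0.9)/(1.2 − 0.9) = 0.0802/0.3000 = 0.2673
Terminal stock prices: S_uu = 86.4, S_ud = 64.8, S_dd = 48.6
Terminal payoffs (K − S): max(-18.4, 0) = 0, max(3.2, 0) = 3.2, max(19.4, 0) = 19.4
Node u (S = 72): V_u = e^(−0.02)·[0.2673·0.0000 + 0.7327·3.2000] = 2.2981
Node d (S = 54): V_d = e^(−0.02)·[0.2673·3.2000 + 0.7327·19.4000] = 14.7709
Node 0 (S = 60): V_0 = e^(−0.02)·[0.2673·2.2981 + 0.7327·14.7709] = 11.2101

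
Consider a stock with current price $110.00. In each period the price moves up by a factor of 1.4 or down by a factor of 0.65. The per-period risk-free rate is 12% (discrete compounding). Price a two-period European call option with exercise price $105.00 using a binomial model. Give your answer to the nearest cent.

$34.63

Risk-neutral probability p = (1 + 0.12 − 0.65)/(1.4 − 0.65) = 0.4700/0.7500 = 0.6267
Terminal stock prices: S_uu = 215.6, S_ud = 100.1, S_dd = 46.48
Terminal payoffs (S − K): max(110.6, 0) = 110.6, max(-4.9, 0) = 0, max(-58.52, 0) = 0
Node u (S = 154): V_u = 1/1.12·[0.6267·110.6000 + 0.3733·0.0000] = 61.8833
Node d (S = 71.5): V_d = 1/1.12·[0.6267·0.0000 + 0.3733·0.0000] = 0.0000
Node 0 (S = 110): V_0 = 1/1.12·[0.6267·61.8833 + 0.3733·0.0000] = 34.6252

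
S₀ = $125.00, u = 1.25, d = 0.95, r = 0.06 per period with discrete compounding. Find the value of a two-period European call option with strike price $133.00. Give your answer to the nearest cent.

$13.84

Risk-neutral probability p = (1 + 0.06 − 0.95)/(1.25 − 0.95) = 0.1100/0.3000 = 0.3667
Terminal stock prices: S_uu = 195.3, S_ud = 148.4, S_dd = 112.8
Terminal payoffs (S − K): max(62.31, 0) = 62.31, max(15.44, 0) = 15.44, max(-20.19, 0) = 0
Node u (S = 156.2): V_u = 1/1.06·[0.3667·62.3125 + 0.6333·15.4375] = 30.7783
Node d (S = 118.8): V_d = 1/1.06·[0.3667·15.4375 + 0.6333·0.0000] = 5.3400
Node 0 (S = 125): V_0 = 1/1.06·[0.3667·30.7783 + 0.6333·5.3400] = 13.8372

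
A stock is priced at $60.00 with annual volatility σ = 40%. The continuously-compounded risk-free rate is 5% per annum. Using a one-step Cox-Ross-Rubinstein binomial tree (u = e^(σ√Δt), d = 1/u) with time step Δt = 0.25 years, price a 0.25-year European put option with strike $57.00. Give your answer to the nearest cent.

$4.03

CRR parameters: u = e^(σ√Δt) = e^(0.4·√0.25) = 1.2214, d = 1/u = 0.8187
Per-period rate: rΔt = 0.05·0.25 = 0.0125, so R = e^0.0125 = 1.0126
Risk-neutral probability p = (e^0.0125 − 0.8187)/(1.2214 − 0.8187) = 0.1938/0.4027 = 0.4814
Terminal stock prices: S_u = 73.28, S_d = 49.12
Terminal payoffs (K − S): max(-16.28, 0) = 0, max(7.876, 0) = 7.876
Node 0 (S = 60): V_0 = e^(−0.0125)·[0.4814·0.0000 + 0.5186·7.8762] = 4.0338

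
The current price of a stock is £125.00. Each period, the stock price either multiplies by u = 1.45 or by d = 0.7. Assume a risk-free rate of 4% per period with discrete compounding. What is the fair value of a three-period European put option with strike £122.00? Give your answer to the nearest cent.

Risk-neutral probability p = (1 + 0.04 − 0.7)/(1.45 − 0.7) = 0.3400/0.7500 = 0.4533
Terminal stock prices: S_uuu = 381.1, S_uud = 184, S_udd = 88.81, S_ddd = 42.87
Terminal payoffs (K − S): max(-259.1, 0) = 0, max(-61.97, 0) = 0, max(33.19, 0) = 33.19, max(79.12, 0) = 79.12
Node uu (S = 262.8): V_uu = 1/1.04·[0.4533·0.0000 + 0.5467·0.0000] = 0.0000
Node ud (S = 126.9): V_ud = 1/1.04·[0.4533·0.0000 + 0.5467·33.1875] = 17.4447
Node dd (S = 61.25): V_dd = 1/1.04·[0.4533·33.1875 + 0.5467·79.1250] = 56.0577
Node u (S = 181.2): V_u = 1/1.04·[0.4533·0.0000 + 0.5467·17.4447] = 9.1697
Node d (S = 87.5): V_d = 1/1.04·[0.4533·17.4447 + 0.5467·56.0577] = 37.0703
Node 0 (S = 125): V_0 = 1/1.04·[0.4533·9.1697 + 0.5467·37.0703] = 23.4827

£23.48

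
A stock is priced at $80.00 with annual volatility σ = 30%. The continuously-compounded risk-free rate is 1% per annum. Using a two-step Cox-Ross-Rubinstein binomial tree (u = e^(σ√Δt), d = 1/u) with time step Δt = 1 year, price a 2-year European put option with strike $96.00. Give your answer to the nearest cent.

CRR parameters: u = e^(σ√Δt) = e^(0.3·√1) = 1.3499, d = 1/u = 0.7408
Per-period rate: rΔt = 0.01·1 = 0.01, so R = e^0.01 = 1.0101
Risk-neutral probability p = (e^0.01 − 0.7408)/(1.3499 − 0.7408) = 0.2692/0.6090 = 0.4421
Terminal stock prices: S_uu = 145.8, S_ud = 80, S_dd = 43.9
Terminal payoffs (K − S): max(-49.77, 0) = 0, max(16, 0) = 16, max(52.1, 0) = 52.1
Node u (S = 108): V_u = e^(−0.01)·[0.4421·0.0000 + 0.5579·16.0000] = 8.8382
Node d (S = 59.27): V_d = e^(−0.01)·[0.4421·16.0000 + 0.5579·52.0951] = 35.7793
Node 0 (S = 80): V_0 = e^(−0.01)·[0.4421·8.8382 + 0.5579·35.7793] = 23.6323

$23.63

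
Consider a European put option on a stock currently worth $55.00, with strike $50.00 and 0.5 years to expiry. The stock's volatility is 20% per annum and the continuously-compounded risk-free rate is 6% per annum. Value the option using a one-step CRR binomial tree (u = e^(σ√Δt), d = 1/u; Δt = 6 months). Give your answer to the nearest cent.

CRR parameters: u = e^(σ√Δt) = e^(0.2·√0.5) = 1.1519, d = 1/u = 0.8681
Per-period rate: rΔt = 0.06·0.5 = 0.03, so R = e^0.03 = 1.0305
Risk-neutral probability p = (e^0.03 − 0.8681)/(1.1519 − 0.8681) = 0.1623/0.2838 = 0.5720
Terminal stock prices: S_u = 63.36, S_d = 47.75
Terminal payoffs (K − S): max(-13.36, 0) = 0, max(2.253, 0) = 2.253
Node 0 (S = 55): V_0 = e^(−0.03)·[0.5720·0.0000 + 0.4280·2.2532] = 0.9358

$0.94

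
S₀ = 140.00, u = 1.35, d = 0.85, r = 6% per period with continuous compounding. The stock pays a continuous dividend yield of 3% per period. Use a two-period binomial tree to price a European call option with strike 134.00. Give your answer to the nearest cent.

24.90

Per-period risk-free factor R = e^0.06 = 1.0618; dividend-adjusted growth = e^(0.06−0.03) = 1.0305.
Risk-neutral probability p = (1.0305 − 0.85)/(1.35 − 0.85) = 0.1805/0.5000 = 0.3609
Terminal stock prices: S_uu = 255.2, S_ud = 160.7, S_dd = 101.1
Terminal payoffs (S − K): max(121.2, 0) = 121.2, max(26.65, 0) = 26.65, max(-32.85, 0) = 0
Node u (S = 189): V_u = e^(−0.06)·[0.3609·121.1500 + 0.6391·26.6500] = 57.2178
Node d (S = 119): V_d = e^(−0.06)·[0.3609·26.6500 + 0.6391·0.0000] = 9.0581
Node 0 (S = 140): V_0 = e^(−0.06)·[0.3609·57.2178 + 0.6391·9.0581] = 24.8997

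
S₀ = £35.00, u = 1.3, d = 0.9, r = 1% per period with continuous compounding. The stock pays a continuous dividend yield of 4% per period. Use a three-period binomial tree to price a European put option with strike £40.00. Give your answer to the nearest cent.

£8.96

Per-period risk-free factor R = e^0.01 = 1.0101; dividend-adjusted growth = e^(0.01−0.04) = 0.9704.
Risk-neutral probability p = (0.9704 − 0.9)/(1.3 − 0.9) = 0.0704/0.4000 = 0.1761
Terminal stock prices: S_uuu = 76.89, S_uud = 53.24, S_udd = 36.86, S_ddd = 25.52
Terminal payoffs (K − S): max(-36.89, 0) = 0, max(-13.24, 0) = 0, max(3.145, 0) = 3.145, max(14.48, 0) = 14.48
Node uu (S = 59.15): V_uu = e^(−0.01)·[0.1761·0.0000 + 0.8239·0.0000] = 0.0000
Node ud (S = 40.95): V_ud = e^(−0.01)·[0.1761·0.0000 + 0.8239·3.1450] = 2.5653
Node dd (S = 28.35): V_dd = e^(−0.01)·[0.1761·3.1450 + 0.8239·14.4850] = 12.3636
Node u (S = 45.5): V_u = e^(−0.01)·[0.1761·0.0000 + 0.8239·2.5653] = 2.0925
Node d (S = 31.5): V_d = e^(−0.01)·[0.1761·2.5653 + 0.8239·12.3636] = 10.5322
Node 0 (S = 35): V_0 = e^(−0.01)·[0.1761·2.0925 + 0.8239·10.5322] = 8.9558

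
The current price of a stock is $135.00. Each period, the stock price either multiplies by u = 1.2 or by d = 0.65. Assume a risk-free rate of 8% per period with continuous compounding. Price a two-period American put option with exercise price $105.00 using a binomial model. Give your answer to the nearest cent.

$3.38

Risk-neutral probability p = (e^0.08 − 0.65)/(1.2 − 0.65) = 0.4333/0.5500 = 0.7878
Terminal stock prices: S_uu = 194.4, S_ud = 105.3, S_dd = 57.04
Terminal payoffs (K − S): max(-89.4, 0) = 0, max(-0.3, 0) = 0, max(47.96, 0) = 47.96
Node u (S = 162): continuation = e^(−0.08)·[0.7878·0.0000 + 0.2122·0.0000] = 0.0000; exercise value = 0.0000 ≤ continuation, so V_u = 0.0000
Node d (S = 87.75): continuation = e^(−0.08)·[0.7878·0.0000 + 0.2122·47.9625] = 9.3954; exercise value = 17.2500 > continuation, so V_d = 17.2500 (exercise)
Node 0 (S = 135): continuation = e^(−0.08)·[0.7878·0.0000 + 0.2122·17.2500] = 3.3791; exercise value = 0.0000 ≤ continuation, so V_0 = 3.3791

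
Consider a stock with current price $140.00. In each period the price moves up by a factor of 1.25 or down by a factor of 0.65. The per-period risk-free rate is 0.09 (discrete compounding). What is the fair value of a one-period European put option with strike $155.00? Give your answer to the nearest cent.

Risk-neutral probability p = (1 + 0.09 − 0.65)/(1.25 − 0.65) = 0.4400/0.6000 = 0.7333
Terminal stock prices: S_u = 175, S_d = 91
Terminal payoffs (K − S): max(-20, 0) = 0, max(64, 0) = 64
Node 0 (S = 140): V_0 = 1/1.09·[0.7333·0.0000 + 0.2667·64.0000] = 15.6575

$15.66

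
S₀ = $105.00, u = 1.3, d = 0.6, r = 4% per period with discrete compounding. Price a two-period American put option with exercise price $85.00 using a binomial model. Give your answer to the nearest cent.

$8.53

Risk-neutral probability p = (1 + 0.04 − 0.6)/(1.3 − 0.6) = 0.4400/0.7000 = 0.6286
Terminal stock prices: S_uu = 177.5, S_ud = 81.9, S_dd = 37.8
Terminal payoffs (K − S): max(-92.45, 0) = 0, max(3.1, 0) = 3.1, max(47.2, 0) = 47.2
Node u (S = 136.5): continuation = 1/1.04·[0.6286·0.0000 + 0.3714·3.1000] = 1.1071; exercise value = 0.0000 ≤ continuation, so V_u = 1.1071
Node d (S = 63): continuation = 1/1.04·[0.6286·3.1000 + 0.3714·47.2000] = 18.7308; exercise value = 22.0000 > continuation, so V_d = 22.0000 (exercise)
Node 0 (S = 105): continuation = 1/1.04·[0.6286·1.1071 + 0.3714·22.0000] = 8.5263; exercise value = 0.0000 ≤ continuation, so V_0 = 8.5263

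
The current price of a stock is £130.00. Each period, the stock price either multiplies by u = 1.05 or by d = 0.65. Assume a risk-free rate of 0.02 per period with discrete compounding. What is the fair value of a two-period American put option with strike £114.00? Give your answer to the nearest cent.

£3.85

Risk-neutral probability p = (1 + 0.02 − 0.65)/(1.05 − 0.65) = 0.3700/0.4000 = 0.9250
Terminal stock prices: S_uu = 143.3, S_ud = 88.73, S_dd = 54.93
Terminal payoffs (K − S): max(-29.33, 0) = 0, max(25.27, 0) = 25.27, max(59.07, 0) = 59.07
Node u (S = 136.5): continuation = 1/1.02·[0.9250·0.0000 + 0.0750·25.2750] = 1.8585; exercise value = 0.0000 ≤ continuation, so V_u = 1.8585
Node d (S = 84.5): continuation = 1/1.02·[0.9250·25.2750 + 0.0750·59.0750] = 27.2647; exercise value = 29.5000 > continuation, so V_d = 29.5000 (exercise)
Node 0 (S = 130): continuation = 1/1.02·[0.9250·1.8585 + 0.0750·29.5000] = 3.8545; exercise value = 0.0000 ≤ continuation, so V_0 = 3.8545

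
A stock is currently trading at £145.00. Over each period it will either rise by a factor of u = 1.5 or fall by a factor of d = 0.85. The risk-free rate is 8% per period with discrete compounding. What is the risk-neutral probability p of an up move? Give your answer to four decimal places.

Risk-neutral probability p = (1 + 0.08 − 0.85)/(1.5 − 0.85) = 0.2300/0.6500 = 0.3538

p = 0.3538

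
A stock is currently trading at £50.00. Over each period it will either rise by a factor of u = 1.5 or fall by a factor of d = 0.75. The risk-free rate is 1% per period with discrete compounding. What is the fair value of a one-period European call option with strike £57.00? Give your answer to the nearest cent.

Risk-neutral probability p = (1 + 0.01 − 0.75)/(1.5 − 0.75) = 0.2600/0.7500 = 0.3467
Terminal stock prices: S_u = 75, S_d = 37.5
Terminal payoffs (S − K): max(18, 0) = 18, max(-19.5, 0) = 0
Node 0 (S = 50): V_0 = 1/1.01·[0.3467·18.0000 + 0.6533·0.0000] = 6.1782

£6.18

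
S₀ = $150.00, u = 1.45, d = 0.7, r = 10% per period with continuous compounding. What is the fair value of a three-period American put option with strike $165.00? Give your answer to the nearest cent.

$29.90

Risk-neutral probability p = (e^0.1 − 0.7)/(1.45 − 0.7) = 0.4052/0.7500 = 0.5402
Terminal stock prices: S_uuu = 457.3, S_uud = 220.8, S_udd = 106.6, S_ddd = 51.45
Terminal payoffs (K − S): max(-292.3, 0) = 0, max(-55.76, 0) = 0, max(58.43, 0) = 58.43, max(113.6, 0) = 113.6
Node uu (S = 315.4): continuation = e^(−0.1)·[0.5402·0.0000 + 0.4598·0.0000] = 0.0000; exercise value = 0.0000 ≤ continuation, so V_uu = 0.0000
Node ud (S = 152.2): continuation = e^(−0.1)·[0.5402·0.0000 + 0.4598·58.4250] = 24.3059; exercise value = 12.7500 ≤ continuation, so V_ud = 24.3059
Node dd (S = 73.5): continuation = e^(−0.1)·[0.5402·58.4250 + 0.4598·113.5500] = 75.7982; exercise value = 91.5000 > continuation, so V_dd = 91.5000 (exercise)
Node u (S = 217.5): continuation = e^(−0.1)·[0.5402·0.0000 + 0.4598·24.3059] = 10.1117; exercise value = 0.0000 ≤ continuation, so V_u = 10.1117
Node d (S = 105): continuation = e^(−0.1)·[0.5402·24.3059 + 0.4598·91.5000] = 49.9469; exercise value = 60.0000 > continuation, so V_d = 60.0000 (exercise)
Node 0 (S = 150): continuation = e^(−0.1)·[0.5402·10.1117 + 0.4598·60.0000] = 29.9039; exercise value = 15.0000 ≤ continuation, so V_0 = 29.9039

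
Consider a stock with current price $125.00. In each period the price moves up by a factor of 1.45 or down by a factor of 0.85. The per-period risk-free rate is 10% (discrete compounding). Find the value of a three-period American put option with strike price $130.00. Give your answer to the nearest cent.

Risk-neutral probability p = (1 + 0.1 − 0.85)/(1.45 − 0.85) = 0.2500/0.6000 = 0.4167
Terminal stock prices: S_uuu = 381.1, S_uud = 223.4, S_udd = 131, S_ddd = 76.77
Terminal payoffs (K − S): max(-251.1, 0) = 0, max(-93.39, 0) = 0, max(-0.9531, 0) = 0, max(53.23, 0) = 53.23
Node uu (S = 262.8): continuation = 1/1.1·[0.4167·0.0000 + 0.5833·0.0000] = 0.0000; exercise value = 0.0000 ≤ continuation, so V_uu = 0.0000
Node ud (S = 154.1): continuation = 1/1.1·[0.4167·0.0000 + 0.5833·0.0000] = 0.0000; exercise value = 0.0000 ≤ continuation, so V_ud = 0.0000
Node dd (S = 90.31): continuation = 1/1.1·[0.4167·0.0000 + 0.5833·53.2344] = 28.2304; exercise value = 39.6875 > continuation, so V_dd = 39.6875 (exercise)
Node u (S = 181.2): continuation = 1/1.1·[0.4167·0.0000 + 0.5833·0.0000] = 0.0000; exercise value = 0.0000 ≤ continuation, so V_u = 0.0000
Node d (S = 106.2): continuation = 1/1.1·[0.4167·0.0000 + 0.5833·39.6875] = 21.0464; exercise value = 23.7500 > continuation, so V_d = 23.7500 (exercise)
Node 0 (S = 125): continuation = 1/1.1·[0.4167·0.0000 + 0.5833·23.7500] = 12.5947; exercise value = 5.0000 ≤ continuation, so V_0 = 12.5947

$12.59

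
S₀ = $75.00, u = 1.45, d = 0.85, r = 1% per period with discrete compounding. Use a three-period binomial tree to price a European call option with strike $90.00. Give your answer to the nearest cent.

Risk-neutral probability p = (1 + 0.01 − 0.85)/(1.45 − 0.85) = 0.1600/0.6000 = 0.2667
Terminal stock prices: S_uuu = 228.6, S_uud = 134, S_udd = 78.57, S_ddd = 46.06
Terminal payoffs (S − K): max(138.6, 0) = 138.6, max(44.03, 0) = 44.03, max(-11.43, 0) = 0, max(-43.94, 0) = 0
Node uu (S = 157.7): V_uu = 1/1.01·[0.2667·138.6469 + 0.7333·44.0344] = 68.5786
Node ud (S = 92.44): V_ud = 1/1.01·[0.2667·44.0344 + 0.7333·0.0000] = 11.6262
Node dd (S = 54.19): V_dd = 1/1.01·[0.2667·0.0000 + 0.7333·0.0000] = 0.0000
Node u (S = 108.8): V_u = 1/1.01·[0.2667·68.5786 + 0.7333·11.6262] = 26.5481
Node d (S = 63.75): V_d = 1/1.01·[0.2667·11.6262 + 0.7333·0.0000] = 3.0696
Node 0 (S = 75): V_0 = 1/1.01·[0.2667·26.5481 + 0.7333·3.0696] = 9.2382

$9.24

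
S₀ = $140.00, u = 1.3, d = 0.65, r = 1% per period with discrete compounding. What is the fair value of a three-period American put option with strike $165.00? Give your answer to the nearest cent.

Risk-neutral probability p = (1 + 0.01 − 0.65)/(1.3 − 0.65) = 0.3600/0.6500 = 0.5538
Terminal stock prices: S_uuu = 307.6, S_uud = 153.8, S_udd = 76.9, S_ddd = 38.45
Terminal payoffs (K − S): max(-142.6, 0) = 0, max(11.21, 0) = 11.21, max(88.1, 0) = 88.1, max(126.6, 0) = 126.6
Node uu (S = 236.6): continuation = 1/1.01·[0.5538·0.0000 + 0.4462·11.2100] = 4.9519; exercise value = 0.0000 ≤ continuation, so V_uu = 4.9519
Node ud (S = 118.3): continuation = 1/1.01·[0.5538·11.2100 + 0.4462·88.1050] = 45.0663; exercise value = 46.7000 > continuation, so V_ud = 46.7000 (exercise)
Node dd (S = 59.15): continuation = 1/1.01·[0.5538·88.1050 + 0.4462·126.5525] = 104.2163; exercise value = 105.8500 > continuation, so V_dd = 105.8500 (exercise)
Node u (S = 182): continuation = 1/1.01·[0.5538·4.9519 + 0.4462·46.7000] = 23.3445; exercise value = 0.0000 ≤ continuation, so V_u = 23.3445
Node d (S = 91): continuation = 1/1.01·[0.5538·46.7000 + 0.4462·105.8500] = 72.3663; exercise value = 74.0000 > continuation, so V_d = 74.0000 (exercise)
Node 0 (S = 140): continuation = 1/1.01·[0.5538·23.3445 + 0.4462·74.0000] = 45.4898; exercise value = 25.0000 ≤ continuation, so V_0 = 45.4898

$45.49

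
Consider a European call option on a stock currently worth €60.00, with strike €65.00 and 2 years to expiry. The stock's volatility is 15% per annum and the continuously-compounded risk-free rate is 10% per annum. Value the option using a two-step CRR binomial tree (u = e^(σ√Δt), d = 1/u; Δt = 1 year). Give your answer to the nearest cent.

CRR parameters: u = e^(σ√Δt) = e^(0.15·√1) = 1.1618, d = 1/u = 0.8607
Per-period rate: rΔt = 0.1·1 = 0.1, so R = e^0.1 = 1.1052
Risk-neutral probability p = (e^0.1 − 0.8607)/(1.1618 − 0.8607) = 0.2445/0.3011 = 0.8118
Terminal stock prices: S_uu = 80.99, S_ud = 60, S_dd = 44.45
Terminal payoffs (S − K): max(15.99, 0) = 15.99, max(-5, 0) = 0, max(-20.55, 0) = 0
Node u (S = 69.71): V_u = e^(−0.1)·[0.8118·15.9915 + 0.1882·0.0000] = 11.7469
Node d (S = 51.64): V_d = e^(−0.1)·[0.8118·0.0000 + 0.1882·0.0000] = 0.0000
Node 0 (S = 60): V_0 = e^(−0.1)·[0.8118·11.7469 + 0.1882·0.0000] = 8.6290

€8.63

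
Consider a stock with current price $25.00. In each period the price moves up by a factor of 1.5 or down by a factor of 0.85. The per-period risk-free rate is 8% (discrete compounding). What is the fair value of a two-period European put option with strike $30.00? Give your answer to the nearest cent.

Risk-neutral probability p = (1 + 0.08 − 0.85)/(1.5 − 0.85) = 0.2300/0.6500 = 0.3538
Terminal stock prices: S_uu = 56.25, S_ud = 31.88, S_dd = 18.06
Terminal payoffs (K − S): max(-26.25, 0) = 0, max(-1.875, 0) = 0, max(11.94, 0) = 11.94
Node u (S = 37.5): V_u = 1/1.08·[0.3538·0.0000 + 0.6462·0.0000] = 0.0000
Node d (S = 21.25): V_d = 1/1.08·[0.3538·0.0000 + 0.6462·11.9375] = 7.1421
Node 0 (S = 25): V_0 = 1/1.08·[0.3538·0.0000 + 0.6462·7.1421] = 4.2730

$4.27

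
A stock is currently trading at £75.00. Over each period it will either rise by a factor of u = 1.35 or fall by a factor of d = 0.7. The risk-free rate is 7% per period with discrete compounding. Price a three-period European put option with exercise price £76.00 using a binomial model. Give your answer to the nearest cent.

£10.11

Risk-neutral probability p = (1 + 0.07 − 0.7)/(1.35 − 0.7) = 0.3700/0.6500 = 0.5692
Terminal stock prices: S_uuu = 184.5, S_uud = 95.68, S_udd = 49.61, S_ddd = 25.72
Terminal payoffs (K − S): max(-108.5, 0) = 0, max(-19.68, 0) = 0, max(26.39, 0) = 26.39, max(50.28, 0) = 50.28
Node uu (S = 136.7): V_uu = 1/1.07·[0.5692·0.0000 + 0.4308·0.0000] = 0.0000
Node ud (S = 70.88): V_ud = 1/1.07·[0.5692·0.0000 + 0.4308·26.3875] = 10.6233
Node dd (S = 36.75): V_dd = 1/1.07·[0.5692·26.3875 + 0.4308·50.2750] = 34.2780
Node u (S = 101.2): V_u = 1/1.07·[0.5692·0.0000 + 0.4308·10.6233] = 4.2768
Node d (S = 52.5): V_d = 1/1.07·[0.5692·10.6233 + 0.4308·34.2780] = 19.4514
Node 0 (S = 75): V_0 = 1/1.07·[0.5692·4.2768 + 0.4308·19.4514] = 10.1061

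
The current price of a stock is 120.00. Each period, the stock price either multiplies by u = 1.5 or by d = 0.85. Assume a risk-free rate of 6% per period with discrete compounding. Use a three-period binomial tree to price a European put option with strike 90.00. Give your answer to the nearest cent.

Risk-neutral probability p = (1 + 0.06 − 0.85)/(1.5 − 0.85) = 0.2100/0.6500 = 0.3231
Terminal stock prices: S_uuu = 405, S_uud = 229.5, S_udd = 130, S_ddd = 73.69
Terminal payoffs (K − S): max(-315, 0) = 0, max(-139.5, 0) = 0, max(-40.05, 0) = 0, max(16.31, 0) = 16.31
Node uu (S = 270): V_uu = 1/1.06·[0.3231·0.0000 + 0.6769·0.0000] = 0.0000
Node ud (S = 153): V_ud = 1/1.06·[0.3231·0.0000 + 0.6769·0.0000] = 0.0000
Node dd (S = 86.7): V_dd = 1/1.06·[0.3231·0.0000 + 0.6769·16.3050] = 10.4125
Node u (S = 180): V_u = 1/1.06·[0.3231·0.0000 + 0.6769·0.0000] = 0.0000
Node d (S = 102): V_d = 1/1.06·[0.3231·0.0000 + 0.6769·10.4125] = 6.6495
Node 0 (S = 120): V_0 = 1/1.06·[0.3231·0.0000 + 0.6769·6.6495] = 4.2464

4.25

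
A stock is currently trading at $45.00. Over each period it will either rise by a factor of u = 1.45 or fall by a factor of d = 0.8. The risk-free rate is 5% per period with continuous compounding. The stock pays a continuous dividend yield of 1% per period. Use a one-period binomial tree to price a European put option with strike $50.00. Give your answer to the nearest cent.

Per-period risk-free factor R = e^0.05 = 1.0513; dividend-adjusted growth = e^(0.05−0.01) = 1.0408.
Risk-neutral probability p = (1.0408 − 0.8)/(1.45 − 0.8) = 0.2408/0.6500 = 0.3705
Terminal stock prices: S_u = 65.25, S_d = 36
Terminal payoffs (K − S): max(-15.25, 0) = 0, max(14, 0) = 14
Node 0 (S = 45): V_0 = e^(−0.05)·[0.3705·0.0000 + 0.6295·14.0000] = 8.3835

$8.38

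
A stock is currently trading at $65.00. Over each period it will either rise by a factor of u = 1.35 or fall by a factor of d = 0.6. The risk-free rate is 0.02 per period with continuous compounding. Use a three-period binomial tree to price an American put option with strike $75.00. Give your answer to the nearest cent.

Risk-neutral probability p = (e^0.02 − 0.6)/(1.35 − 0.6) = 0.4202/0.7500 = 0.5603
Terminal stock prices: S_uuu = 159.9, S_uud = 71.08, S_udd = 31.59, S_ddd = 14.04
Terminal payoffs (K − S): max(-84.92, 0) = 0, max(3.922, 0) = 3.922, max(43.41, 0) = 43.41, max(60.96, 0) = 60.96
Node uu (S = 118.5): continuation = e^(−0.02)·[0.5603·0.0000 + 0.4397·3.9225] = 1.6907; exercise value = 0.0000 ≤ continuation, so V_uu = 1.6907
Node ud (S = 52.65): continuation = e^(−0.02)·[0.5603·3.9225 + 0.4397·43.4100] = 20.8649; exercise value = 22.3500 > continuation, so V_ud = 22.3500 (exercise)
Node dd (S = 23.4): continuation = e^(−0.02)·[0.5603·43.4100 + 0.4397·60.9600] = 50.1149; exercise value = 51.6000 > continuation, so V_dd = 51.6000 (exercise)
Node u (S = 87.75): continuation = e^(−0.02)·[0.5603·1.6907 + 0.4397·22.3500] = 10.5619; exercise value = 0.0000 ≤ continuation, so V_u = 10.5619
Node d (S = 39): continuation = e^(−0.02)·[0.5603·22.3500 + 0.4397·51.6000] = 34.5149; exercise value = 36.0000 > continuation, so V_d = 36.0000 (exercise)
Node 0 (S = 65): continuation = e^(−0.02)·[0.5603·10.5619 + 0.4397·36.0000] = 21.3172; exercise value = 10.0000 ≤ continuation, so V_0 = 21.3172

$21.32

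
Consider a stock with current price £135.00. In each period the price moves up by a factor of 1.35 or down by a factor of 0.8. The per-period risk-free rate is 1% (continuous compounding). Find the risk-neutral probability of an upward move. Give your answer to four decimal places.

p = 0.3819

Risk-neutral probability p = (e^0.01 − 0.8)/(1.35 − 0.8) = 0.2101/0.5500 = 0.3819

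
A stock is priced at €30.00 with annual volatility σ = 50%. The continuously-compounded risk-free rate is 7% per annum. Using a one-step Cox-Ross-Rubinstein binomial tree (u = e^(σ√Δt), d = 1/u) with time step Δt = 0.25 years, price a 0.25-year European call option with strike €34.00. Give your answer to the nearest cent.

CRR parameters: u = e^(σ√Δt) = e^(0.5·√0.25) = 1.2840, d = 1/u = 0.7788
Per-period rate: rΔt = 0.07·0.25 = 0.0175, so R = e^0.0175 = 1.0177
Risk-neutral probability p = (e^0.0175 − 0.7788)/(1.2840 − 0.7788) = 0.2389/0.5052 = 0.4728
Terminal stock prices: S_u = 38.52, S_d = 23.36
Terminal payoffs (S − K): max(4.521, 0) = 4.521, max(-10.64, 0) = 0
Node 0 (S = 30): V_0 = e^(−0.0175)·[0.4728·4.5208 + 0.5272·0.0000] = 2.1002

€2.10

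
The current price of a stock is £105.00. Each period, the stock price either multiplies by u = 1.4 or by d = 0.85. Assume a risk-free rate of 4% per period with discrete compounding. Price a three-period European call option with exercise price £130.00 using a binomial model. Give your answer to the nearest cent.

£15.16

Risk-neutral probability p = (1 + 0.04 − 0.85)/(1.4 − 0.85) = 0.1900/0.5500 = 0.3455
Terminal stock prices: S_uuu = 288.1, S_uud = 174.9, S_udd = 106.2, S_ddd = 64.48
Terminal payoffs (S − K): max(158.1, 0) = 158.1, max(44.93, 0) = 44.93, max(-23.79, 0) = 0, max(-65.52, 0) = 0
Node uu (S = 205.8): V_uu = 1/1.04·[0.3455·158.1200 + 0.6545·44.9300] = 80.8000
Node ud (S = 125): V_ud = 1/1.04·[0.3455·44.9300 + 0.6545·0.0000] = 14.9243
Node dd (S = 75.86): V_dd = 1/1.04·[0.3455·0.0000 + 0.6545·0.0000] = 0.0000
Node u (S = 147): V_u = 1/1.04·[0.3455·80.8000 + 0.6545·14.9243] = 36.2321
Node d (S = 89.25): V_d = 1/1.04·[0.3455·14.9243 + 0.6545·0.0000] = 4.9574
Node 0 (S = 105): V_0 = 1/1.04·[0.3455·36.2321 + 0.6545·4.9574] = 15.1552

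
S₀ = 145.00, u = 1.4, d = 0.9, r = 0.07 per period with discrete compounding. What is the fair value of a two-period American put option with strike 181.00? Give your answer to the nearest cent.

Risk-neutral probability p = (1 + 0.07 − 0.9)/(1.4 − 0.9) = 0.1700/0.5000 = 0.3400
Terminal stock prices: S_uu = 284.2, S_ud = 182.7, S_dd = 117.5
Terminal payoffs (K − S): max(-103.2, 0) = 0, max(-1.7, 0) = 0, max(63.55, 0) = 63.55
Node u (S = 203): continuation = 1/1.07·[0.3400·0.0000 + 0.6600·0.0000] = 0.0000; exercise value = 0.0000 ≤ continuation, so V_u = 0.0000
Node d (S = 130.5): continuation = 1/1.07·[0.3400·0.0000 + 0.6600·63.5500] = 39.1991; exercise value = 50.5000 > continuation, so V_d = 50.5000 (exercise)
Node 0 (S = 145): continuation = 1/1.07·[0.3400·0.0000 + 0.6600·50.5000] = 31.1495; exercise value = 36.0000 > continuation, so V_0 = 36.0000 (exercise)

36.00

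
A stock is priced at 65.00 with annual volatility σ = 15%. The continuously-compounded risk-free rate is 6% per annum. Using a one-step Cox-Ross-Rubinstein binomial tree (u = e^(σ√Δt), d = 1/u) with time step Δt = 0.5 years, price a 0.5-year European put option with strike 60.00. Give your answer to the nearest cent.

CRR parameters: u = e^(σ√Δt) = e^(0.15·√0.5) = 1.1119, d = 1/u = 0.8994
Per-period rate: rΔt = 0.06·0.5 = 0.03, so R = e^0.03 = 1.0305
Risk-neutral probability p = (e^0.03 − 0.8994)/(1.1119 − 0.8994) = 0.1311/0.2125 = 0.6168
Terminal stock prices: S_u = 72.27, S_d = 58.46
Terminal payoffs (K − S): max(-12.27, 0) = 0, max(1.541, 0) = 1.541
Node 0 (S = 65): V_0 = e^(−0.03)·[0.6168·0.0000 + 0.3832·1.5413] = 0.5731

0.57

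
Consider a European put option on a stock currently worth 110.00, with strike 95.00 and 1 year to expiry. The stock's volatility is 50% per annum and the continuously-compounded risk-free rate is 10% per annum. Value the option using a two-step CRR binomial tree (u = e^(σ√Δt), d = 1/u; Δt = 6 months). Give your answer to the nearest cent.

CRR parameters: u = e^(σ√Δt) = e^(0.5·√0.5) = 1.4241, d = 1/u = 0.7022
Per-period rate: rΔt = 0.1·0.5 = 0.05, so R = e^0.05 = 1.0513
Risk-neutral probability p = (e^0.05 − 0.7022)/(1.4241 − 0.7022) = 0.3491/0.7219 = 0.4835
Terminal stock prices: S_uu = 223.1, S_ud = 110, S_dd = 54.24
Terminal payoffs (K − S): max(-128.1, 0) = 0, max(-15, 0) = 0, max(40.76, 0) = 40.76
Node u (S = 156.7): V_u = e^(−0.05)·[0.4835·0.0000 + 0.5165·0.0000] = 0.0000
Node d (S = 77.24): V_d = e^(−0.05)·[0.4835·0.0000 + 0.5165·40.7624] = 20.0254
Node 0 (S = 110): V_0 = e^(−0.05)·[0.4835·0.0000 + 0.5165·20.0254] = 9.8379

9.84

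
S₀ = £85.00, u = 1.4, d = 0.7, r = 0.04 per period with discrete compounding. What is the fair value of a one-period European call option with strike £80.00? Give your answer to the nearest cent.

Risk-neutral probability p = (1 + 0.04 − 0.7)/(1.4 − 0.7) = 0.3400/0.7000 = 0.4857
Terminal stock prices: S_u = 119, S_d = 59.5
Terminal payoffs (S − K): max(39, 0) = 39, max(-20.5, 0) = 0
Node 0 (S = 85): V_0 = 1/1.04·[0.4857·39.0000 + 0.5143·0.0000] = 18.2143

£18.21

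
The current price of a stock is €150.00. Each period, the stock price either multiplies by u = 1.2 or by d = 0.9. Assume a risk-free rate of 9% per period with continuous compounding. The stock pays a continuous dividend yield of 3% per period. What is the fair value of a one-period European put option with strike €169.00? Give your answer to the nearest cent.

€14.31

Per-period risk-free factor R = e^0.09 = 1.0942; dividend-adjusted growth = e^(0.09−0.03) = 1.0618.
Risk-neutral probability p = (1.0618 − 0.9)/(1.2 − 0.9) = 0.1618/0.3000 = 0.5395
Terminal stock prices: S_u = 180, S_d = 135
Terminal payoffs (K − S): max(-11, 0) = 0, max(34, 0) = 34
Node 0 (S = 150): V_0 = e^(−0.09)·[0.5395·0.0000 + 0.4605·34.0000] = 14.3108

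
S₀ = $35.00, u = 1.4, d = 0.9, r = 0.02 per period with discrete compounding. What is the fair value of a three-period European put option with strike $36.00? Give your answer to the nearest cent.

Risk-neutral probability p = (1 + 0.02 − 0.9)/(1.4 − 0.9) = 0.1200/0.5000 = 0.2400
Terminal stock prices: S_uuu = 96.04, S_uud = 61.74, S_udd = 39.69, S_ddd = 25.52
Terminal payoffs (K − S): max(-60.04, 0) = 0, max(-25.74, 0) = 0, max(-3.69, 0) = 0, max(10.48, 0) = 10.48
Node uu (S = 68.6): V_uu = 1/1.02·[0.2400·0.0000 + 0.7600·0.0000] = 0.0000
Node ud (S = 44.1): V_ud = 1/1.02·[0.2400·0.0000 + 0.7600·0.0000] = 0.0000
Node dd (S = 28.35): V_dd = 1/1.02·[0.2400·0.0000 + 0.7600·10.4850] = 7.8124
Node u (S = 49): V_u = 1/1.02·[0.2400·0.0000 + 0.7600·0.0000] = 0.0000
Node d (S = 31.5): V_d = 1/1.02·[0.2400·0.0000 + 0.7600·7.8124] = 5.8210
Node 0 (S = 35): V_0 = 1/1.02·[0.2400·0.0000 + 0.7600·5.8210] = 4.3372

$4.34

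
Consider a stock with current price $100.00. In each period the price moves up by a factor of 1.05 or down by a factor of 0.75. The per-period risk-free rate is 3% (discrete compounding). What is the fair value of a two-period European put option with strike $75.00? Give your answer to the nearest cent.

Risk-neutral probability p = (1 + 0.03 − 0.75)/(1.05 − 0.75) = 0.2800/0.3000 = 0.9333
Terminal stock prices: S_uu = 110.2, S_ud = 78.75, S_dd = 56.25
Terminal payoffs (K − S): max(-35.25, 0) = 0, max(-3.75, 0) = 0, max(18.75, 0) = 18.75
Node u (S = 105): V_u = 1/1.03·[0.9333·0.0000 + 0.0667·0.0000] = 0.0000
Node d (S = 75): V_d = 1/1.03·[0.9333·0.0000 + 0.0667·18.7500] = 1.2136
Node 0 (S = 100): V_0 = 1/1.03·[0.9333·0.0000 + 0.0667·1.2136] = 0.0785

$0.08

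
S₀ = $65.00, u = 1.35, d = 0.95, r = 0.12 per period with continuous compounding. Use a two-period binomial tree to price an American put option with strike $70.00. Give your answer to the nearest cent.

Risk-neutral probability p = (e^0.12 − 0.95)/(1.35 − 0.95) = 0.1775/0.4000 = 0.4437
Terminal stock prices: S_uu = 118.5, S_ud = 83.36, S_dd = 58.66
Terminal payoffs (K − S): max(-48.46, 0) = 0, max(-13.36, 0) = 0, max(11.34, 0) = 11.34
Node u (S = 87.75): continuation = e^(−0.12)·[0.4437·0.0000 + 0.5563·0.0000] = 0.0000; exercise value = 0.0000 ≤ continuation, so V_u = 0.0000
Node d (S = 61.75): continuation = e^(−0.12)·[0.4437·0.0000 + 0.5563·11.3375] = 5.5934; exercise value = 8.2500 > continuation, so V_d = 8.2500 (exercise)
Node 0 (S = 65): continuation = e^(−0.12)·[0.4437·0.0000 + 0.5563·8.2500] = 4.0702; exercise value = 5.0000 > continuation, so V_0 = 5.0000 (exercise)

$5.00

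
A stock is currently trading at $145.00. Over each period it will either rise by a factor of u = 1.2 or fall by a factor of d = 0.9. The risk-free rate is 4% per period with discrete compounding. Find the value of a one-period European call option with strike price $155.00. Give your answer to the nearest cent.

$8.53

Risk-neutral probability p = (1 + 0.04 − 0.9)/(1.2 − 0.9) = 0.1400/0.3000 = 0.4667
Terminal stock prices: S_u = 174, S_d = 130.5
Terminal payoffs (S − K): max(19, 0) = 19, max(-24.5, 0) = 0
Node 0 (S = 145): V_0 = 1/1.04·[0.4667·19.0000 + 0.5333·0.0000] = 8.5256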